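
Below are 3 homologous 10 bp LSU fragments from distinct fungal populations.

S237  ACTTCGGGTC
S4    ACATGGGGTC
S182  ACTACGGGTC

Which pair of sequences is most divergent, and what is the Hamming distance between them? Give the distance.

3

Pairwise Hamming distances:
  S237 vs S4: 2
  S237 vs S182: 1
  S4 vs S182: 3
The largest is 3, between S4 and S182.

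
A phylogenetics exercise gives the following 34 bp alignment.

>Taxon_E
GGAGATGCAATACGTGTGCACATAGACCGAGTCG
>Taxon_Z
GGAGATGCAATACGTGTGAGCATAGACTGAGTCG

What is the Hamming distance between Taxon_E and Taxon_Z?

The sequences differ at positions 19 (C/A), 20 (A/G), 28 (C/T).
That gives 3 mismatches out of 34 aligned sites, so the Hamming distance is 3.

3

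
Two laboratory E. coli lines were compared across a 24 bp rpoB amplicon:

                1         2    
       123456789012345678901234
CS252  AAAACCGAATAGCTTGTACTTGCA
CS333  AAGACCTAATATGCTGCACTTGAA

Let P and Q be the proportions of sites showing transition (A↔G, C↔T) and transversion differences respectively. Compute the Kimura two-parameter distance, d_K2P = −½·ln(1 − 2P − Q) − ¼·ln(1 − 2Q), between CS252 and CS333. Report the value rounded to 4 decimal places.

Mismatches occur at site 3 (A↔G, transition), site 7 (G↔T, transversion), site 12 (G↔T, transversion), site 13 (C↔G, transversion), site 14 (T↔C, transition), site 17 (T↔C, transition), site 23 (C↔A, transversion).
Of the 7 differences, 3 transitions and 4 transversions over 24 sites: P = 3/24 = 0.125000, Q = 4/24 = 0.166667.
d = −0.5·ln(0.583333) − 0.25·ln(0.666666) = −0.5·(-0.538997) − 0.25·(-0.405466) = 0.3709.

0.3709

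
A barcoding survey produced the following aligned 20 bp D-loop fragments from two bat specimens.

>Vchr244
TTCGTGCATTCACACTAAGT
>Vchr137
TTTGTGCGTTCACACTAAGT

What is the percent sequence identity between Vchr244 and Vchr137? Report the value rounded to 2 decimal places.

90.00%

Mismatches occur at site 3 (C→T), site 8 (A→G).
18 of the 20 sites match, so the percent identity is 18/20 × 100 = 90.00%.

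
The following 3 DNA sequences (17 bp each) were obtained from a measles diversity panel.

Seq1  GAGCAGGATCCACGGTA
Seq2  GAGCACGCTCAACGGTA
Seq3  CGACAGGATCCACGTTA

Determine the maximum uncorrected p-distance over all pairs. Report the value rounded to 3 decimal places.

Pairwise Hamming distances:
  Seq1 vs Seq2: 3
  Seq1 vs Seq3: 4
  Seq2 vs Seq3: 7
The largest is 7 mismatches, between Seq2 and Seq3; p = 7/17 = 0.412.

0.412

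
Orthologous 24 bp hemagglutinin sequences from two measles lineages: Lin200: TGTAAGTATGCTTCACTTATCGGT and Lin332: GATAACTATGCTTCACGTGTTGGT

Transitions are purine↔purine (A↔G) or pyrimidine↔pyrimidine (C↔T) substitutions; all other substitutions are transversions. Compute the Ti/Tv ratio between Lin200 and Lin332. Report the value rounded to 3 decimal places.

1.000

The sequences differ at positions 1 (T/G, transversion), 2 (G/A, transition), 6 (G/C, transversion), 17 (T/G, transversion), 19 (A/G, transition), 21 (C/T, transition).
Of the 6 differences, 3 transitions and 3 transversions, so Ti/Tv = 3/3 = 1.000.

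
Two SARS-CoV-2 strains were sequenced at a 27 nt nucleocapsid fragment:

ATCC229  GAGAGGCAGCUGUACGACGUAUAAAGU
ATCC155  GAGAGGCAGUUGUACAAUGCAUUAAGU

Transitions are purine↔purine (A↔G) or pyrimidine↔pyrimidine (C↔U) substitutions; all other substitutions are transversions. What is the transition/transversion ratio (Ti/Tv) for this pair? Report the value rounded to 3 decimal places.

4.000

Mismatches occur at site 10 (C/U, transition), site 16 (G/A, transition), site 18 (C/U, transition), site 20 (U/C, transition), site 23 (A/U, transversion).
Of the 5 differences, 4 transitions and 1 transversion, so Ti/Tv = 4/1 = 4.000.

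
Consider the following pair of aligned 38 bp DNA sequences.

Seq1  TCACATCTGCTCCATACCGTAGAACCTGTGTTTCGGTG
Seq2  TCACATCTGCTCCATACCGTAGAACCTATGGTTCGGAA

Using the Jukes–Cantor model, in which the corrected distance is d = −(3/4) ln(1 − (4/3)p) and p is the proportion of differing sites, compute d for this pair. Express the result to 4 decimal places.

0.1134

Mismatches occur at site 28 (G↔A), site 31 (T↔G), site 37 (T↔A), site 38 (G↔A).
p = 4/38 = 0.105263.
d = −0.75 · ln(1 − (4/3)·0.105263) = −0.75 · ln(0.859649) = −0.75 · (-0.151231) = 0.1134.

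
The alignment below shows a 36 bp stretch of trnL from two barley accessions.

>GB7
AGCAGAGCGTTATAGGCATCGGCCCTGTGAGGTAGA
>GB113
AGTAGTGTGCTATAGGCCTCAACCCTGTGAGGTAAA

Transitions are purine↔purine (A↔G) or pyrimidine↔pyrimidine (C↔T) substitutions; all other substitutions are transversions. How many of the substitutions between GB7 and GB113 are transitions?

Differing sites — 3:C/T (Ti); 6:A/T (Tv); 8:C/T (Ti); 10:T/C (Ti); 18:A/C (Tv); 21:G/A (Ti); 22:G/A (Ti); 35:G/A (Ti).
Of the 8 differences, 6 transitions and 2 transversions, so the answer is 6.

6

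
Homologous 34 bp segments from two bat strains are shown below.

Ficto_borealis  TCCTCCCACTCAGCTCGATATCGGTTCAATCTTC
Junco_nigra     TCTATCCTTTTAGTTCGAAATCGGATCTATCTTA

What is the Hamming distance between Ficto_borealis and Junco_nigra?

11

The sequences differ at positions 3 (C/T), 4 (T/A), 5 (C/T), 8 (A/T), 9 (C/T), 11 (C/T), 14 (C/T), 19 (T/A), 25 (T/A), 28 (A/T), 34 (C/A).
That gives 11 mismatches out of 34 aligned sites, so the Hamming distance is 11.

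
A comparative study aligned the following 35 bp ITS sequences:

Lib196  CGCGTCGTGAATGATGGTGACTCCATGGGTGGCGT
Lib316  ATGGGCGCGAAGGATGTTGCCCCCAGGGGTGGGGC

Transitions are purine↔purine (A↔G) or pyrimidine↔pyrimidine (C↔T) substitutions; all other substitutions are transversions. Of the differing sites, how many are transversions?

The sequences differ at positions 1 (C/A, transversion), 2 (G/T, transversion), 3 (C/G, transversion), 5 (T/G, transversion), 8 (T/C, transition), 12 (T/G, transversion), 17 (G/T, transversion), 20 (A/C, transversion), 22 (T/C, transition), 26 (T/G, transversion), 33 (C/G, transversion), 35 (T/C, transition).
Of the 12 differences, 3 transitions and 9 transversions, so the answer is 9.

9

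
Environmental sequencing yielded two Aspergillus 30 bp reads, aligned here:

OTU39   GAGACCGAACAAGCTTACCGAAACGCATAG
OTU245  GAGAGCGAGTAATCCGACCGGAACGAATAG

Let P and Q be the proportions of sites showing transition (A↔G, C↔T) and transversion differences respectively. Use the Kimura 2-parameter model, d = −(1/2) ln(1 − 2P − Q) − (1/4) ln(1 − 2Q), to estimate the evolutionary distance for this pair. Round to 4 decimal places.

Mismatches occur at site 5 (C/G, transversion), site 9 (A/G, transition), site 10 (C/T, transition), site 13 (G/T, transversion), site 15 (T/C, transition), site 16 (T/G, transversion), site 21 (A/G, transition), site 26 (C/A, transversion).
Of the 8 differences, 4 transitions and 4 transversions over 30 sites: P = 4/30 = 0.133333, Q = 4/30 = 0.133333.
d = −0.5·ln(0.600001) − 0.25·ln(0.733334) = −0.5·(-0.510824) − 0.25·(-0.310154) = 0.3330.

0.3330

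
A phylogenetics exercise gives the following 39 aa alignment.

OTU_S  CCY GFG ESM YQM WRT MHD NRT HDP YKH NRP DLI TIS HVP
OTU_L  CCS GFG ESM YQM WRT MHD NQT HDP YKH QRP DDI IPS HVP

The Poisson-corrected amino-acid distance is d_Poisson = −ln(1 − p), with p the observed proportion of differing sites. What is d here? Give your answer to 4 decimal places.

Mismatches occur at site 3 (Y/S), site 20 (R/Q), site 28 (N/Q), site 32 (L/D), site 34 (T/I), site 35 (I/P).
p = 6/39 = 0.153846.
d = −ln(1 − 0.153846) = −ln(0.846154) = 0.1671.

0.1671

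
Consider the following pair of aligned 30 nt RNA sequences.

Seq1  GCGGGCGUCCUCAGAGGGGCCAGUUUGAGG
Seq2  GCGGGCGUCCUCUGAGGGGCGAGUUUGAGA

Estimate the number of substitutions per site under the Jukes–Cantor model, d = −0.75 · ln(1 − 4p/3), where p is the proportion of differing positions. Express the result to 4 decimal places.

0.1073

Mismatches occur at site 13 (A→U), site 21 (C→G), site 30 (G→A).
p = 3/30 = 0.100000.
d = −0.75 · ln(1 − (4/3)·0.100000) = −0.75 · ln(0.866667) = −0.75 · (-0.143100) = 0.1073.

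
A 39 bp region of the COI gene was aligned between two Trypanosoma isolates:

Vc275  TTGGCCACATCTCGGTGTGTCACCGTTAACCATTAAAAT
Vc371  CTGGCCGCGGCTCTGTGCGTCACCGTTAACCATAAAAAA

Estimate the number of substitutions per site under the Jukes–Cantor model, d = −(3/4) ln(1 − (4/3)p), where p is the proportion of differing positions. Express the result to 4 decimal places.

Mismatches occur at site 1 (T→C), site 7 (A→G), site 9 (A→G), site 10 (T→G), site 14 (G→T), site 18 (T→C), site 34 (T→A), site 39 (T→A).
p = 8/39 = 0.205128.
d = −0.75 · ln(1 − (4/3)·0.205128) = −0.75 · ln(0.726496) = −0.75 · (-0.319522) = 0.2396.

0.2396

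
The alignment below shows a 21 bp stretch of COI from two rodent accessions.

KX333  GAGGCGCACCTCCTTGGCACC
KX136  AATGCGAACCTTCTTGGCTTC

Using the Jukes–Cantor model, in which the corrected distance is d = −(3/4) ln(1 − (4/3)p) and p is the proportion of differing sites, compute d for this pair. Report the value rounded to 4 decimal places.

0.3597

Mismatches occur at site 1 (G→A), site 3 (G→T), site 7 (C→A), site 12 (C→T), site 19 (A→T), site 20 (C→T).
p = 6/21 = 0.285714.
d = −0.75 · ln(1 − (4/3)·0.285714) = −0.75 · ln(0.619048) = −0.75 · (-0.479572) = 0.3597.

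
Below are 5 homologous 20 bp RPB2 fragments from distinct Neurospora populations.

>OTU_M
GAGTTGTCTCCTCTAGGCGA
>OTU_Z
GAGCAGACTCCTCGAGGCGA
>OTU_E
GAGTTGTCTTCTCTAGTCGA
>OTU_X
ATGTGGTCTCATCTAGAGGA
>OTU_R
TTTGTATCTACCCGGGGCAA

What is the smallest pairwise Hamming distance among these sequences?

2

Pairwise Hamming distances:
  OTU_M vs OTU_Z: 4
  OTU_M vs OTU_E: 2
  OTU_M vs OTU_X: 6
  OTU_M vs OTU_R: 10
  OTU_Z vs OTU_E: 6
  OTU_Z vs OTU_X: 9
  OTU_Z vs OTU_R: 11
  OTU_E vs OTU_X: 7
  OTU_E vs OTU_R: 11
  OTU_X vs OTU_R: 13
The smallest is 2, between OTU_M and OTU_E.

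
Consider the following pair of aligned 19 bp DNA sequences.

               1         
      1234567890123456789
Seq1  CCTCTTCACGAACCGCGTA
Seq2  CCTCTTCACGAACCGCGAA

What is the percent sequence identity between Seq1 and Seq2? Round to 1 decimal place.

The sequences differ at position 18 (T/A).
18 of the 19 sites match, so the percent identity is 18/19 × 100 = 94.7%.

94.7%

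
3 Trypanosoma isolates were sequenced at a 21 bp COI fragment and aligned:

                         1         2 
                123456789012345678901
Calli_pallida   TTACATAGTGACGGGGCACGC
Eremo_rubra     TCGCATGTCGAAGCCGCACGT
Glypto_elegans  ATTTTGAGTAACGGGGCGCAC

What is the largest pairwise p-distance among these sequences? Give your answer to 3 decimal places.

0.762

Pairwise Hamming distances:
  Calli_pallida vs Eremo_rubra: 9
  Calli_pallida vs Glypto_elegans: 8
  Eremo_rubra vs Glypto_elegans: 16
The largest is 16 mismatches, between Eremo_rubra and Glypto_elegans; p = 16/21 = 0.762.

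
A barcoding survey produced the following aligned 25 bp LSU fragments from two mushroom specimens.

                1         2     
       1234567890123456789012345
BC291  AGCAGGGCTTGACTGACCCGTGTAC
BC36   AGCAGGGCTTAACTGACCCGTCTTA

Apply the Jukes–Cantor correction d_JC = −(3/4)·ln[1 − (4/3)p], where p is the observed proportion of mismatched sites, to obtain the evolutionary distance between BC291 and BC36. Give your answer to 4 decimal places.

0.1800

Mismatches occur at site 11 (G↔A), site 22 (G↔C), site 24 (A↔T), site 25 (C↔A).
p = 4/25 = 0.160000.
d = −0.75 · ln(1 − (4/3)·0.160000) = −0.75 · ln(0.786667) = −0.75 · (-0.239950) = 0.1800.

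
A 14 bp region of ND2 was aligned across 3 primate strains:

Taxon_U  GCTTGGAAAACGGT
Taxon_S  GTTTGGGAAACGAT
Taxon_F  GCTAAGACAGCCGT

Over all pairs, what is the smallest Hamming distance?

3

Pairwise Hamming distances:
  Taxon_U vs Taxon_S: 3
  Taxon_U vs Taxon_F: 5
  Taxon_S vs Taxon_F: 8
The smallest is 3, between Taxon_U and Taxon_S.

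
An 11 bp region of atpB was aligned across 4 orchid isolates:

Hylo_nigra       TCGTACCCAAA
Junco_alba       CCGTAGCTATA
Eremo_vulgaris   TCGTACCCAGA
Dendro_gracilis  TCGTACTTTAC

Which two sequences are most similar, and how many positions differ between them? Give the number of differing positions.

1

Pairwise Hamming distances:
  Hylo_nigra vs Junco_alba: 4
  Hylo_nigra vs Eremo_vulgaris: 1
  Hylo_nigra vs Dendro_gracilis: 4
  Junco_alba vs Eremo_vulgaris: 4
  Junco_alba vs Dendro_gracilis: 6
  Eremo_vulgaris vs Dendro_gracilis: 5
The smallest is 1, between Hylo_nigra and Eremo_vulgaris.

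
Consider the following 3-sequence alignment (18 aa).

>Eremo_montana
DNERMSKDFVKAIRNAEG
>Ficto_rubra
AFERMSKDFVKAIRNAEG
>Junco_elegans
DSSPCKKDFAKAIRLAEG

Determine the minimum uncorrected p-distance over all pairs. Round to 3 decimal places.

Pairwise Hamming distances:
  Eremo_montana vs Ficto_rubra: 2
  Eremo_montana vs Junco_elegans: 7
  Ficto_rubra vs Junco_elegans: 8
The smallest is 2 mismatches, between Eremo_montana and Ficto_rubra; p = 2/18 = 0.111.

0.111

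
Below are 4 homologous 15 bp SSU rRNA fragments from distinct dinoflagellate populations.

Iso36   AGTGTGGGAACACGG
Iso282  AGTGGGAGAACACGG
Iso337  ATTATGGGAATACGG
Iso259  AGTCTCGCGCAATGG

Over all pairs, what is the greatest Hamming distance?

Pairwise Hamming distances:
  Iso36 vs Iso282: 2
  Iso36 vs Iso337: 3
  Iso36 vs Iso259: 7
  Iso282 vs Iso337: 5
  Iso282 vs Iso259: 9
  Iso337 vs Iso259: 8
The largest is 9, between Iso282 and Iso259.

9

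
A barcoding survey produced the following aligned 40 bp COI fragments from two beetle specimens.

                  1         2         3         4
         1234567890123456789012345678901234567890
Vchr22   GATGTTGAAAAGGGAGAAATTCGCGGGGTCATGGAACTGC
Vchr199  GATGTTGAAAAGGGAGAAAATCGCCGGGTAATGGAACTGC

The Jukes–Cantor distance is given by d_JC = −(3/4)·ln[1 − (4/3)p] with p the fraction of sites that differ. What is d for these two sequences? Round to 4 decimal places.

0.0790

The sequences differ at positions 20 (T/A), 25 (G/C), 30 (C/A).
p = 3/40 = 0.075000.
d = −0.75 · ln(1 − (4/3)·0.075000) = −0.75 · ln(0.900000) = −0.75 · (-0.105361) = 0.0790.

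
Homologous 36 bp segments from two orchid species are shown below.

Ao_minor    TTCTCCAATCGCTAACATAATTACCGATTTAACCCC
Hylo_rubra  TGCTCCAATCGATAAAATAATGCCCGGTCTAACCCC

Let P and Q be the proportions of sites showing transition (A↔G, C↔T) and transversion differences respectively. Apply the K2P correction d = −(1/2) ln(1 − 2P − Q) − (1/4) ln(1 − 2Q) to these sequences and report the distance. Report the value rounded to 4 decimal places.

0.2252

Mismatches occur at site 2 (T→G, transversion), site 12 (C→A, transversion), site 16 (C→A, transversion), site 22 (T→G, transversion), site 23 (A→C, transversion), site 27 (A→G, transition), site 29 (T→C, transition).
Of the 7 differences, 2 transitions and 5 transversions over 36 sites: P = 2/36 = 0.055556, Q = 5/36 = 0.138889.
d = −0.5·ln(0.749999) − 0.25·ln(0.722222) = −0.5·(-0.287683) − 0.25·(-0.325423) = 0.2252.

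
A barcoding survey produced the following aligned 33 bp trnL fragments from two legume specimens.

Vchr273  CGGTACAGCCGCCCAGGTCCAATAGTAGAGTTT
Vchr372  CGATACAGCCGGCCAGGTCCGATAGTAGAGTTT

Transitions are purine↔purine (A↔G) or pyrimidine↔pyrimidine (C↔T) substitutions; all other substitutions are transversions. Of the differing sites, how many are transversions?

Mismatches occur at site 3 (G↔A, transition), site 12 (C↔G, transversion), site 21 (A↔G, transition).
Of the 3 differences, 2 transitions and 1 transversion, so the answer is 1.

1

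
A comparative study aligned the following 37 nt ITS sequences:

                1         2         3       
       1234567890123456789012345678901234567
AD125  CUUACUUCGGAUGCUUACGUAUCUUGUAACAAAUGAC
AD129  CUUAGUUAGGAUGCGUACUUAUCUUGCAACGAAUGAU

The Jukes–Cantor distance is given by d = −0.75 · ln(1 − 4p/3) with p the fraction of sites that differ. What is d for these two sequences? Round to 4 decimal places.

Mismatches occur at site 5 (C→G), site 8 (C→A), site 15 (U→G), site 19 (G→U), site 27 (U→C), site 31 (A→G), site 37 (C→U).
p = 7/37 = 0.189189.
d = −0.75 · ln(1 − (4/3)·0.189189) = −0.75 · ln(0.747748) = −0.75 · (-0.290689) = 0.2180.

0.2180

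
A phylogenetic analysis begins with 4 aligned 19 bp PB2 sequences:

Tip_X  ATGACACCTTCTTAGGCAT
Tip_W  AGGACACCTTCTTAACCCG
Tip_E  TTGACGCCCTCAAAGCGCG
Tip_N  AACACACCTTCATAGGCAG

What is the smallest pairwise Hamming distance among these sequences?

4

Pairwise Hamming distances:
  Tip_X vs Tip_W: 5
  Tip_X vs Tip_E: 9
  Tip_X vs Tip_N: 4
  Tip_W vs Tip_E: 8
  Tip_W vs Tip_N: 6
  Tip_E vs Tip_N: 9
The smallest is 4, between Tip_X and Tip_N.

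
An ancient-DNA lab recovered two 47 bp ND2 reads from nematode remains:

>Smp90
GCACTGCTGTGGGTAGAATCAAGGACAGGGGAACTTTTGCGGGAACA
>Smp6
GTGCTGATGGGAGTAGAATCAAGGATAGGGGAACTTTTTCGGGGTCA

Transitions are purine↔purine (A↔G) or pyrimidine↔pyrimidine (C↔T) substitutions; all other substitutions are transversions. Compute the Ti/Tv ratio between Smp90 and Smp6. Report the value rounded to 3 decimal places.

Mismatches occur at site 2 (C↔T, transition), site 3 (A↔G, transition), site 7 (C↔A, transversion), site 10 (T↔G, transversion), site 12 (G↔A, transition), site 26 (C↔T, transition), site 39 (G↔T, transversion), site 44 (A↔G, transition), site 45 (A↔T, transversion).
Of the 9 differences, 5 transitions and 4 transversions, so Ti/Tv = 5/4 = 1.250.

1.250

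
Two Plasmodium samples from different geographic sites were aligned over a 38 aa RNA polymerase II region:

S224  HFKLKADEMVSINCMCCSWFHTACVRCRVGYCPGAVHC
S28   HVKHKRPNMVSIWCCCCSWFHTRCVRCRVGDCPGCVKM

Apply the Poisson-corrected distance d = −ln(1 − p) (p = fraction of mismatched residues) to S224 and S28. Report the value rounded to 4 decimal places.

0.3795

Mismatches occur at site 2 (F/V), site 4 (L/H), site 6 (A/R), site 7 (D/P), site 8 (E/N), site 13 (N/W), site 15 (M/C), site 23 (A/R), site 31 (Y/D), site 35 (A/C), site 37 (H/K), site 38 (C/M).
p = 12/38 = 0.315789.
d = −ln(1 − 0.315789) = −ln(0.684211) = 0.3795.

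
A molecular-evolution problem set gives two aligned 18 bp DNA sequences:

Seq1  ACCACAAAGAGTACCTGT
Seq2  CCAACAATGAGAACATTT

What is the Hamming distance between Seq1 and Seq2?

Mismatches occur at site 1 (A→C), site 3 (C→A), site 8 (A→T), site 12 (T→A), site 15 (C→A), site 17 (G→T).
That gives 6 mismatches out of 18 aligned sites, so the Hamming distance is 6.

6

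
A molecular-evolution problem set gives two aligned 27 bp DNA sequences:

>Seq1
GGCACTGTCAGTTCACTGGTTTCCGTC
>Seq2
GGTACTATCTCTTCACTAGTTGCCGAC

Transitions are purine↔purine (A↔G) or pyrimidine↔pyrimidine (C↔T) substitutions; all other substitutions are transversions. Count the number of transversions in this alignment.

4

The sequences differ at positions 3 (C/T, transition), 7 (G/A, transition), 10 (A/T, transversion), 11 (G/C, transversion), 18 (G/A, transition), 22 (T/G, transversion), 26 (T/A, transversion).
Of the 7 differences, 3 transitions and 4 transversions, so the answer is 4.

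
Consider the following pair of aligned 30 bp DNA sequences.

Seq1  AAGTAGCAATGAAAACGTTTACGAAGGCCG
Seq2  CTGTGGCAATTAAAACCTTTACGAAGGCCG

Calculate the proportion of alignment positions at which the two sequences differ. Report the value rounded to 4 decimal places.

0.1667

Differing sites — 1:A/C; 2:A/T; 5:A/G; 11:G/T; 17:G/C.
There are 5 differences over 30 sites, so p = 5/30 = 0.1667.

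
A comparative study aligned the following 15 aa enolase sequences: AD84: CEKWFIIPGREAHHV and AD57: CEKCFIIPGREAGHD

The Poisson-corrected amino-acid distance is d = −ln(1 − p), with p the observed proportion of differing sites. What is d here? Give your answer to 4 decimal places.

Differing sites — 4:W/C; 13:H/G; 15:V/D.
p = 3/15 = 0.200000.
d = −ln(1 − 0.200000) = −ln(0.800000) = 0.2231.

0.2231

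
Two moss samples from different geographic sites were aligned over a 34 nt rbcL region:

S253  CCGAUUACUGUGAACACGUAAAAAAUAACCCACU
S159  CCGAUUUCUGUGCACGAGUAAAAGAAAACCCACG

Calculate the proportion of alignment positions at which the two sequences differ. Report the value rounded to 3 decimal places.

0.206

Differing sites — 7:A/U; 13:A/C; 16:A/G; 17:C/A; 24:A/G; 26:U/A; 34:U/G.
There are 7 differences over 34 sites, so p = 7/34 = 0.206.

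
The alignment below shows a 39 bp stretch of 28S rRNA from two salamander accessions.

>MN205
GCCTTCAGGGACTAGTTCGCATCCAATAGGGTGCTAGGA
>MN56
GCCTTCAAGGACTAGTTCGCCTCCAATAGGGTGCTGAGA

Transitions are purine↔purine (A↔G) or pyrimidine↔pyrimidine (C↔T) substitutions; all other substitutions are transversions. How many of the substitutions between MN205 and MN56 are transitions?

3

The sequences differ at positions 8 (G/A, transition), 21 (A/C, transversion), 36 (A/G, transition), 37 (G/A, transition).
Of the 4 differences, 3 transitions and 1 transversion, so the answer is 3.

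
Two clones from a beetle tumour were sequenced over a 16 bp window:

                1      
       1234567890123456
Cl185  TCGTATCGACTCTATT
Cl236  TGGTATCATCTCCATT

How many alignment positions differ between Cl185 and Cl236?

The sequences differ at positions 2 (C/G), 8 (G/A), 9 (A/T), 13 (T/C).
That gives 4 mismatches out of 16 aligned sites, so the Hamming distance is 4.

4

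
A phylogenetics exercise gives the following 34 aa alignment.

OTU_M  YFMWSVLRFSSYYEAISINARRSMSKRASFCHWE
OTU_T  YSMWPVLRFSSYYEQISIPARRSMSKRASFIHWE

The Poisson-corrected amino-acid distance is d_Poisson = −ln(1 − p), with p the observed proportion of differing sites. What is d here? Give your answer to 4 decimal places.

0.1591

Mismatches occur at site 2 (F/S), site 5 (S/P), site 15 (A/Q), site 19 (N/P), site 31 (C/I).
p = 5/34 = 0.147059.
d = −ln(1 − 0.147059) = −ln(0.852941) = 0.1591.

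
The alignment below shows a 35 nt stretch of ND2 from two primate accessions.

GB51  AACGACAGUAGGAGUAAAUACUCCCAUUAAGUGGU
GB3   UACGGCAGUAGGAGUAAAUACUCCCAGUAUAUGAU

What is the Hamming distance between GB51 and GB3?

The sequences differ at positions 1 (A/U), 5 (A/G), 27 (U/G), 30 (A/U), 31 (G/A), 34 (G/A).
That gives 6 mismatches out of 35 aligned sites, so the Hamming distance is 6.

6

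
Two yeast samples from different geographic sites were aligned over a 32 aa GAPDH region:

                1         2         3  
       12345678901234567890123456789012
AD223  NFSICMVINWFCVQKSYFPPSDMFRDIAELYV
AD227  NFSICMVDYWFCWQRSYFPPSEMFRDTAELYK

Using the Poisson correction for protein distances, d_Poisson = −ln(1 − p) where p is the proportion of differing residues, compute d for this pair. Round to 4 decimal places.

0.2469

Mismatches occur at site 8 (I/D), site 9 (N/Y), site 13 (V/W), site 15 (K/R), site 22 (D/E), site 27 (I/T), site 32 (V/K).
p = 7/32 = 0.218750.
d = −ln(1 − 0.218750) = −ln(0.781250) = 0.2469.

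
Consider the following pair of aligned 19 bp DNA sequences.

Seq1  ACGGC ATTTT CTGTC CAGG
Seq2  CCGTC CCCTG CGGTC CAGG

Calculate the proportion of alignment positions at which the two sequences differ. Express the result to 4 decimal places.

0.3684

Mismatches occur at site 1 (A↔C), site 4 (G↔T), site 6 (A↔C), site 7 (T↔C), site 8 (T↔C), site 10 (T↔G), site 12 (T↔G).
There are 7 differences over 19 sites, so p = 7/19 = 0.3684.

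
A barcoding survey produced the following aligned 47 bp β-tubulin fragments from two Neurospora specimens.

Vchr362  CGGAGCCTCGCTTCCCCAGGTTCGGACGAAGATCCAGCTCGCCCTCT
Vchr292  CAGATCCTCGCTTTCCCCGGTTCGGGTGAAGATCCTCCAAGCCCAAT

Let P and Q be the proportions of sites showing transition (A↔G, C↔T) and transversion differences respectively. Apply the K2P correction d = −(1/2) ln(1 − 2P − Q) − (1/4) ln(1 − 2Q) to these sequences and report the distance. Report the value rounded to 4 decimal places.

Mismatches occur at site 2 (G↔A, transition), site 5 (G↔T, transversion), site 14 (C↔T, transition), site 18 (A↔C, transversion), site 26 (A↔G, transition), site 27 (C↔T, transition), site 36 (A↔T, transversion), site 37 (G↔C, transversion), site 39 (T↔A, transversion), site 40 (C↔A, transversion), site 45 (T↔A, transversion), site 46 (C↔A, transversion).
Of the 12 differences, 4 transitions and 8 transversions over 47 sites: P = 4/47 = 0.085106, Q = 8/47 = 0.170213.
d = −0.5·ln(0.659575) − 0.25·ln(0.659574) = −0.5·(-0.416160) − 0.25·(-0.416161) = 0.3121.

0.3121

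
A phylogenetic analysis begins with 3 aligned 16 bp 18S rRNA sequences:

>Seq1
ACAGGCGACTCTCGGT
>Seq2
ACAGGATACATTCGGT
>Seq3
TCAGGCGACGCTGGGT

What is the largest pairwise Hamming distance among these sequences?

6

Pairwise Hamming distances:
  Seq1 vs Seq2: 4
  Seq1 vs Seq3: 3
  Seq2 vs Seq3: 6
The largest is 6, between Seq2 and Seq3.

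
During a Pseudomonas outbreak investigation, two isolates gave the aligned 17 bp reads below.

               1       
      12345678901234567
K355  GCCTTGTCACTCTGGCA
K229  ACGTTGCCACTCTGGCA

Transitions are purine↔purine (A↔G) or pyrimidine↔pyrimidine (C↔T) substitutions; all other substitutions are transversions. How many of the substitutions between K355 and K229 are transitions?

2

The sequences differ at positions 1 (G/A, transition), 3 (C/G, transversion), 7 (T/C, transition).
Of the 3 differences, 2 transitions and 1 transversion, so the answer is 2.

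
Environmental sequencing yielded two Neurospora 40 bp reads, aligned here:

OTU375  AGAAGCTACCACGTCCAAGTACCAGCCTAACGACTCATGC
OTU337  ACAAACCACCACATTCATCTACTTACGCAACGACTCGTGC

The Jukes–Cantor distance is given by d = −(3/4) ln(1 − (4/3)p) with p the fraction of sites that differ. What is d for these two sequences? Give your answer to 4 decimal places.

0.4260

Differing sites — 2:G/C; 5:G/A; 7:T/C; 13:G/A; 15:C/T; 18:A/T; 19:G/C; 23:C/T; 24:A/T; 25:G/A; 27:C/G; 28:T/C; 37:A/G.
p = 13/40 = 0.325000.
d = −0.75 · ln(1 − (4/3)·0.325000) = −0.75 · ln(0.566667) = −0.75 · (-0.567983) = 0.4260.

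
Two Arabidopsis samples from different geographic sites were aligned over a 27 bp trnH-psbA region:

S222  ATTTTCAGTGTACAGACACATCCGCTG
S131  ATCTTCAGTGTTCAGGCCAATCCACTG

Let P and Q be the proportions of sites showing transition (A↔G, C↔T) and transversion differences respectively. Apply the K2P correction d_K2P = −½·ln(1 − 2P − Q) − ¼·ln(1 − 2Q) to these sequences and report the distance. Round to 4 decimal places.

Mismatches occur at site 3 (T/C, transition), site 12 (A/T, transversion), site 16 (A/G, transition), site 18 (A/C, transversion), site 19 (C/A, transversion), site 24 (G/A, transition).
Of the 6 differences, 3 transitions and 3 transversions over 27 sites: P = 3/27 = 0.111111, Q = 3/27 = 0.111111.
d = −0.5·ln(0.666667) − 0.25·ln(0.777778) = −0.5·(-0.405465) − 0.25·(-0.251314) = 0.2656.

0.2656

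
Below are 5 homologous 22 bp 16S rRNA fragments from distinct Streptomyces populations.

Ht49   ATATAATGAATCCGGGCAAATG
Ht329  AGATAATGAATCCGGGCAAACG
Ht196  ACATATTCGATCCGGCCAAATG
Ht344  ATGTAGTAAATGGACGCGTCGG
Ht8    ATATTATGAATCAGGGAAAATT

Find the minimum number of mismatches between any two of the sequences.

Pairwise Hamming distances:
  Ht49 vs Ht329: 2
  Ht49 vs Ht196: 5
  Ht49 vs Ht344: 11
  Ht49 vs Ht8: 4
  Ht329 vs Ht196: 6
  Ht329 vs Ht344: 12
  Ht329 vs Ht8: 6
  Ht196 vs Ht344: 14
  Ht196 vs Ht8: 9
  Ht344 vs Ht8: 14
The smallest is 2, between Ht49 and Ht329.

2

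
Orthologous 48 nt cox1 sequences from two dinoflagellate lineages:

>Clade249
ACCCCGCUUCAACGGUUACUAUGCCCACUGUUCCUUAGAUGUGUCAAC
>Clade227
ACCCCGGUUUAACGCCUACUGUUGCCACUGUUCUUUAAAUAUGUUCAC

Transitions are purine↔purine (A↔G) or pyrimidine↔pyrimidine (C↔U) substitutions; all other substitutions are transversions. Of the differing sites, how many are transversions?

Mismatches occur at site 7 (C↔G, transversion), site 10 (C↔U, transition), site 15 (G↔C, transversion), site 16 (U↔C, transition), site 21 (A↔G, transition), site 23 (G↔U, transversion), site 24 (C↔G, transversion), site 34 (C↔U, transition), site 38 (G↔A, transition), site 41 (G↔A, transition), site 45 (C↔U, transition), site 46 (A↔C, transversion).
Of the 12 differences, 7 transitions and 5 transversions, so the answer is 5.

5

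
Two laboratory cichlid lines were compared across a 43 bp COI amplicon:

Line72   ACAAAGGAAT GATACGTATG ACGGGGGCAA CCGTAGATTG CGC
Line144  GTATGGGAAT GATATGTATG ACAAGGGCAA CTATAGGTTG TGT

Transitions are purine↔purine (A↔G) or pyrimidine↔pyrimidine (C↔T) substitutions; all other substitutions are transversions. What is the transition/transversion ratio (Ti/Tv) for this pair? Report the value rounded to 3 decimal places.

The sequences differ at positions 1 (A/G, transition), 2 (C/T, transition), 4 (A/T, transversion), 5 (A/G, transition), 15 (C/T, transition), 23 (G/A, transition), 24 (G/A, transition), 32 (C/T, transition), 33 (G/A, transition), 37 (A/G, transition), 41 (C/T, transition), 43 (C/T, transition).
Of the 12 differences, 11 transitions and 1 transversion, so Ti/Tv = 11/1 = 11.000.

11.000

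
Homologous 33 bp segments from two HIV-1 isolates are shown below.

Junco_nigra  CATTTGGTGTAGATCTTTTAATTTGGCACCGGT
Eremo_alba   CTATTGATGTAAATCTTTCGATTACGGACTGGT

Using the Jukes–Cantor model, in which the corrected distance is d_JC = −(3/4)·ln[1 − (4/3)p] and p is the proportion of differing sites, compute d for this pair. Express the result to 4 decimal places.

0.3882

Differing sites — 2:A/T; 3:T/A; 7:G/A; 12:G/A; 19:T/C; 20:A/G; 24:T/A; 25:G/C; 27:C/G; 30:C/T.
p = 10/33 = 0.303030.
d = −0.75 · ln(1 − (4/3)·0.303030) = −0.75 · ln(0.595960) = −0.75 · (-0.517582) = 0.3882.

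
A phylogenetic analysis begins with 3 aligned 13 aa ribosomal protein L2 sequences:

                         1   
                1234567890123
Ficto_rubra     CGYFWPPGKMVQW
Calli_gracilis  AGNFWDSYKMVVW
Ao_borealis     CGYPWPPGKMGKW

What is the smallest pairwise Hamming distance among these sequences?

Pairwise Hamming distances:
  Ficto_rubra vs Calli_gracilis: 6
  Ficto_rubra vs Ao_borealis: 3
  Calli_gracilis vs Ao_borealis: 8
The smallest is 3, between Ficto_rubra and Ao_borealis.

3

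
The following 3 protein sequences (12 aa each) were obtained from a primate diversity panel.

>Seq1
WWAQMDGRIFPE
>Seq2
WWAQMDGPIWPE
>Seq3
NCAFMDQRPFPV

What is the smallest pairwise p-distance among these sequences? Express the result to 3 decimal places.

Pairwise Hamming distances:
  Seq1 vs Seq2: 2
  Seq1 vs Seq3: 6
  Seq2 vs Seq3: 8
The smallest is 2 mismatches, between Seq1 and Seq2; p = 2/12 = 0.167.

0.167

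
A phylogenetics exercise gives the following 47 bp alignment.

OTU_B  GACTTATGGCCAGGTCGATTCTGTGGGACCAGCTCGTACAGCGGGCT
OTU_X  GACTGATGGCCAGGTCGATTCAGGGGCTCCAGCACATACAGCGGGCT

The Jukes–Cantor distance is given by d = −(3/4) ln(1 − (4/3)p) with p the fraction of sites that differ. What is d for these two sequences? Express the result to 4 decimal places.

Mismatches occur at site 5 (T→G), site 22 (T→A), site 24 (T→G), site 27 (G→C), site 28 (A→T), site 34 (T→A), site 36 (G→A).
p = 7/47 = 0.148936.
d = −0.75 · ln(1 − (4/3)·0.148936) = −0.75 · ln(0.801419) = −0.75 · (-0.221371) = 0.1660.

0.1660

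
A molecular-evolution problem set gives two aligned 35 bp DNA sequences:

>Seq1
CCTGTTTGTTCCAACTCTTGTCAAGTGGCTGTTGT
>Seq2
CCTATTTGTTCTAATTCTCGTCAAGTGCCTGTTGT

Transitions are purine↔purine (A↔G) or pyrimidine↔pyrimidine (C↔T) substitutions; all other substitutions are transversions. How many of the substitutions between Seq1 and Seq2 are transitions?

4

The sequences differ at positions 4 (G/A, transition), 12 (C/T, transition), 15 (C/T, transition), 19 (T/C, transition), 28 (G/C, transversion).
Of the 5 differences, 4 transitions and 1 transversion, so the answer is 4.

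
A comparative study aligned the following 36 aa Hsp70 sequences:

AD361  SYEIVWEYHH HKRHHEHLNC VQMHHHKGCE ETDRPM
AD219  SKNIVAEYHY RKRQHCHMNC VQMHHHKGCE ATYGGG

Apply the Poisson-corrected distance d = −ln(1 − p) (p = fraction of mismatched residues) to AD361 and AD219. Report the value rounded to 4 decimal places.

0.4480

Differing sites — 2:Y/K; 3:E/N; 6:W/A; 10:H/Y; 11:H/R; 14:H/Q; 16:E/C; 18:L/M; 31:E/A; 33:D/Y; 34:R/G; 35:P/G; 36:M/G.
p = 13/36 = 0.361111.
d = −ln(1 − 0.361111) = −ln(0.638889) = 0.4480.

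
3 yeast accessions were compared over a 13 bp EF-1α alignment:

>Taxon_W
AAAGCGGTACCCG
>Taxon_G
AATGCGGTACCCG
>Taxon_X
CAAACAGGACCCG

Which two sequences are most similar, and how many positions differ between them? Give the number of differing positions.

Pairwise Hamming distances:
  Taxon_W vs Taxon_G: 1
  Taxon_W vs Taxon_X: 4
  Taxon_G vs Taxon_X: 5
The smallest is 1, between Taxon_W and Taxon_G.

1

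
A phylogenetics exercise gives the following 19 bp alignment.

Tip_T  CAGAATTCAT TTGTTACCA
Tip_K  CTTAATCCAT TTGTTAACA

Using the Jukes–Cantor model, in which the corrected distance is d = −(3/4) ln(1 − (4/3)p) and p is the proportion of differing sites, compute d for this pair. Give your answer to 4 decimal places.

0.2471

Differing sites — 2:A/T; 3:G/T; 7:T/C; 17:C/A.
p = 4/19 = 0.210526.
d = −0.75 · ln(1 − (4/3)·0.210526) = −0.75 · ln(0.719299) = −0.75 · (-0.329478) = 0.2471.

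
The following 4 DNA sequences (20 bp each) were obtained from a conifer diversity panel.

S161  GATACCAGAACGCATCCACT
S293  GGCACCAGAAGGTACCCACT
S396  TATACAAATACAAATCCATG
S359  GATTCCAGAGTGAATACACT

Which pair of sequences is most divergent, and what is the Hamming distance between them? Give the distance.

Pairwise Hamming distances:
  S161 vs S293: 5
  S161 vs S396: 8
  S161 vs S359: 5
  S293 vs S396: 12
  S293 vs S359: 8
  S396 vs S359: 11
The largest is 12, between S293 and S396.

12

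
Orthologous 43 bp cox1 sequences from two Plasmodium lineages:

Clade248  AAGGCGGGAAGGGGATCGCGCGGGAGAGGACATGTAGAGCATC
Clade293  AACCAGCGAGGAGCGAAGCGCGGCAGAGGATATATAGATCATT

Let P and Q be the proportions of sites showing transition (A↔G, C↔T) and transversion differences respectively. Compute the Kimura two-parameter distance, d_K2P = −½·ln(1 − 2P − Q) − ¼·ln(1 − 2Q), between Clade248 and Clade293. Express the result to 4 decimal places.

0.4707

Mismatches occur at site 3 (G/C, transversion), site 4 (G/C, transversion), site 5 (C/A, transversion), site 7 (G/C, transversion), site 10 (A/G, transition), site 12 (G/A, transition), site 14 (G/C, transversion), site 15 (A/G, transition), site 16 (T/A, transversion), site 17 (C/A, transversion), site 24 (G/C, transversion), site 31 (C/T, transition), site 34 (G/A, transition), site 39 (G/T, transversion), site 43 (C/T, transition).
Of the 15 differences, 6 transitions and 9 transversions over 43 sites: P = 6/43 = 0.139535, Q = 9/43 = 0.209302.
d = −0.5·ln(0.511628) − 0.25·ln(0.581396) = −0.5·(-0.670157) − 0.25·(-0.542323) = 0.4707.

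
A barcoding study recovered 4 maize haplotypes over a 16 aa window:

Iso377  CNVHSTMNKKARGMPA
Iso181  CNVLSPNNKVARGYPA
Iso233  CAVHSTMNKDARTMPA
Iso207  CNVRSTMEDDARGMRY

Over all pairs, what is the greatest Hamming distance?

9

Pairwise Hamming distances:
  Iso377 vs Iso181: 5
  Iso377 vs Iso233: 3
  Iso377 vs Iso207: 6
  Iso181 vs Iso233: 7
  Iso181 vs Iso207: 9
  Iso233 vs Iso207: 7
The largest is 9, between Iso181 and Iso207.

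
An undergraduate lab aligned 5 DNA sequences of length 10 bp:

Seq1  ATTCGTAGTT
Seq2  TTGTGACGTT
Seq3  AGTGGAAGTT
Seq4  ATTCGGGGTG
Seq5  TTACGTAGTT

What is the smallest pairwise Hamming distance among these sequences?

2

Pairwise Hamming distances:
  Seq1 vs Seq2: 5
  Seq1 vs Seq3: 3
  Seq1 vs Seq4: 3
  Seq1 vs Seq5: 2
  Seq2 vs Seq3: 5
  Seq2 vs Seq4: 6
  Seq2 vs Seq5: 4
  Seq3 vs Seq4: 5
  Seq3 vs Seq5: 5
  Seq4 vs Seq5: 5
The smallest is 2, between Seq1 and Seq5.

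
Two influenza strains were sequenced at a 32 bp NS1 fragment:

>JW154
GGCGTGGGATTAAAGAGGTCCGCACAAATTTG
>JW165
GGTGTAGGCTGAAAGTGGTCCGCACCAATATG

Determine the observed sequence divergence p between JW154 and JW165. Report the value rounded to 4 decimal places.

0.2188

Mismatches occur at site 3 (C→T), site 6 (G→A), site 9 (A→C), site 11 (T→G), site 16 (A→T), site 26 (A→C), site 30 (T→A).
There are 7 differences over 32 sites, so p = 7/32 = 0.2188.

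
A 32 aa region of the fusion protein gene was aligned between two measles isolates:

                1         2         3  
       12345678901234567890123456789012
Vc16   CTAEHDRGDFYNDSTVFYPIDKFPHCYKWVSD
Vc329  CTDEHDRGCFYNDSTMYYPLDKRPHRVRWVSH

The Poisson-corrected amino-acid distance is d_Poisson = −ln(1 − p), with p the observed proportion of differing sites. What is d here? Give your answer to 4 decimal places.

0.3747

Mismatches occur at site 3 (A/D), site 9 (D/C), site 16 (V/M), site 17 (F/Y), site 20 (I/L), site 23 (F/R), site 26 (C/R), site 27 (Y/V), site 28 (K/R), site 32 (D/H).
p = 10/32 = 0.312500.
d = −ln(1 − 0.312500) = −ln(0.687500) = 0.3747.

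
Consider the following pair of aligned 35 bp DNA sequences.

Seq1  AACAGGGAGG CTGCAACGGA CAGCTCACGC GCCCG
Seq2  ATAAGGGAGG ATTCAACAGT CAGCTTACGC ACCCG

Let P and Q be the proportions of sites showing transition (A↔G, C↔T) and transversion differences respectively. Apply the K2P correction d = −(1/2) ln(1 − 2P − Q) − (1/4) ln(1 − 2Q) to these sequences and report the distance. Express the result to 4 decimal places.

Mismatches occur at site 2 (A↔T, transversion), site 3 (C↔A, transversion), site 11 (C↔A, transversion), site 13 (G↔T, transversion), site 18 (G↔A, transition), site 20 (A↔T, transversion), site 26 (C↔T, transition), site 31 (G↔A, transition).
Of the 8 differences, 3 transitions and 5 transversions over 35 sites: P = 3/35 = 0.085714, Q = 5/35 = 0.142857.
d = −0.5·ln(0.685715) − 0.25·ln(0.714286) = −0.5·(-0.377293) − 0.25·(-0.336472) = 0.2728.

0.2728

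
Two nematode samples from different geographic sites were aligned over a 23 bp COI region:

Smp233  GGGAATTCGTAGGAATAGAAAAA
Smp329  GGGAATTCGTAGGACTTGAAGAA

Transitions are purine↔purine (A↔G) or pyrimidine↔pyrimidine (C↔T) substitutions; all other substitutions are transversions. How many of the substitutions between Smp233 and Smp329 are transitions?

Mismatches occur at site 15 (A→C, transversion), site 17 (A→T, transversion), site 21 (A→G, transition).
Of the 3 differences, 1 transition and 2 transversions, so the answer is 1.

1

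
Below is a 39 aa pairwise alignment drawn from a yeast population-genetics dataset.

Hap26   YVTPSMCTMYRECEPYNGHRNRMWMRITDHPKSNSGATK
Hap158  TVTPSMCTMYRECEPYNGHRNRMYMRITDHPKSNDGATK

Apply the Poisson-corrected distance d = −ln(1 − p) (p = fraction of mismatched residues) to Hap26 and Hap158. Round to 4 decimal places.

Differing sites — 1:Y/T; 24:W/Y; 35:S/D.
p = 3/39 = 0.076923.
d = −ln(1 − 0.076923) = −ln(0.923077) = 0.0800.

0.0800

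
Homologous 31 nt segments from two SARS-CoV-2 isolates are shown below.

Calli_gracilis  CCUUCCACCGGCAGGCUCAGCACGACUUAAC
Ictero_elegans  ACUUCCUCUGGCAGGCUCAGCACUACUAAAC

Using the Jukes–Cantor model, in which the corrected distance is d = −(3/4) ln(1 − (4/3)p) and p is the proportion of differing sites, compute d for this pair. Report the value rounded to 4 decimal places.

0.1816

The sequences differ at positions 1 (C/A), 7 (A/U), 9 (C/U), 24 (G/U), 28 (U/A).
p = 5/31 = 0.161290.
d = −0.75 · ln(1 − (4/3)·0.161290) = −0.75 · ln(0.784947) = −0.75 · (-0.242139) = 0.1816.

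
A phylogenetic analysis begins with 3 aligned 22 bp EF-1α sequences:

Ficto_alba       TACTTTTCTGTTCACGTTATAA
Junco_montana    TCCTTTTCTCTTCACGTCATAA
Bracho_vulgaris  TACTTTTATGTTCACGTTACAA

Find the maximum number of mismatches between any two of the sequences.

Pairwise Hamming distances:
  Ficto_alba vs Junco_montana: 3
  Ficto_alba vs Bracho_vulgaris: 2
  Junco_montana vs Bracho_vulgaris: 5
The largest is 5, between Junco_montana and Bracho_vulgaris.

5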